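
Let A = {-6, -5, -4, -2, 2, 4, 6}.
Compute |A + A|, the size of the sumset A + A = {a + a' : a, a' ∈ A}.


A + A = {a + a' : a, a' ∈ A}; |A| = 7.
General bounds: 2|A| - 1 ≤ |A + A| ≤ |A|(|A|+1)/2, i.e. 13 ≤ |A + A| ≤ 28.
Lower bound 2|A|-1 is attained iff A is an arithmetic progression.
Enumerate sums a + a' for a ≤ a' (symmetric, so this suffices):
a = -6: -6+-6=-12, -6+-5=-11, -6+-4=-10, -6+-2=-8, -6+2=-4, -6+4=-2, -6+6=0
a = -5: -5+-5=-10, -5+-4=-9, -5+-2=-7, -5+2=-3, -5+4=-1, -5+6=1
a = -4: -4+-4=-8, -4+-2=-6, -4+2=-2, -4+4=0, -4+6=2
a = -2: -2+-2=-4, -2+2=0, -2+4=2, -2+6=4
a = 2: 2+2=4, 2+4=6, 2+6=8
a = 4: 4+4=8, 4+6=10
a = 6: 6+6=12
Distinct sums: {-12, -11, -10, -9, -8, -7, -6, -4, -3, -2, -1, 0, 1, 2, 4, 6, 8, 10, 12}
|A + A| = 19

|A + A| = 19


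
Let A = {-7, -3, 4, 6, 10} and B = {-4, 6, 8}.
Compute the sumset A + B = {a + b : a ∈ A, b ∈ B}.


A + B = {a + b : a ∈ A, b ∈ B}.
Enumerate all |A|·|B| = 5·3 = 15 pairs (a, b) and collect distinct sums.
a = -7: -7+-4=-11, -7+6=-1, -7+8=1
a = -3: -3+-4=-7, -3+6=3, -3+8=5
a = 4: 4+-4=0, 4+6=10, 4+8=12
a = 6: 6+-4=2, 6+6=12, 6+8=14
a = 10: 10+-4=6, 10+6=16, 10+8=18
Collecting distinct sums: A + B = {-11, -7, -1, 0, 1, 2, 3, 5, 6, 10, 12, 14, 16, 18}
|A + B| = 14

A + B = {-11, -7, -1, 0, 1, 2, 3, 5, 6, 10, 12, 14, 16, 18}


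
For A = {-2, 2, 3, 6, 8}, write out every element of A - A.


A - A = {a - a' : a, a' ∈ A}.
Compute a - a' for each ordered pair (a, a'):
a = -2: -2--2=0, -2-2=-4, -2-3=-5, -2-6=-8, -2-8=-10
a = 2: 2--2=4, 2-2=0, 2-3=-1, 2-6=-4, 2-8=-6
a = 3: 3--2=5, 3-2=1, 3-3=0, 3-6=-3, 3-8=-5
a = 6: 6--2=8, 6-2=4, 6-3=3, 6-6=0, 6-8=-2
a = 8: 8--2=10, 8-2=6, 8-3=5, 8-6=2, 8-8=0
Collecting distinct values (and noting 0 appears from a-a):
A - A = {-10, -8, -6, -5, -4, -3, -2, -1, 0, 1, 2, 3, 4, 5, 6, 8, 10}
|A - A| = 17

A - A = {-10, -8, -6, -5, -4, -3, -2, -1, 0, 1, 2, 3, 4, 5, 6, 8, 10}


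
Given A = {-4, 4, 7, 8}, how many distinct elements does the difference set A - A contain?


A - A = {a - a' : a, a' ∈ A}; |A| = 4.
Bounds: 2|A|-1 ≤ |A - A| ≤ |A|² - |A| + 1, i.e. 7 ≤ |A - A| ≤ 13.
Note: 0 ∈ A - A always (from a - a). The set is symmetric: if d ∈ A - A then -d ∈ A - A.
Enumerate nonzero differences d = a - a' with a > a' (then include -d):
Positive differences: {1, 3, 4, 8, 11, 12}
Full difference set: {0} ∪ (positive diffs) ∪ (negative diffs).
|A - A| = 1 + 2·6 = 13 (matches direct enumeration: 13).

|A - A| = 13


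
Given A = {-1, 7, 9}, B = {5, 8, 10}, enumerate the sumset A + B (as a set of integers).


A + B = {a + b : a ∈ A, b ∈ B}.
Enumerate all |A|·|B| = 3·3 = 9 pairs (a, b) and collect distinct sums.
a = -1: -1+5=4, -1+8=7, -1+10=9
a = 7: 7+5=12, 7+8=15, 7+10=17
a = 9: 9+5=14, 9+8=17, 9+10=19
Collecting distinct sums: A + B = {4, 7, 9, 12, 14, 15, 17, 19}
|A + B| = 8

A + B = {4, 7, 9, 12, 14, 15, 17, 19}


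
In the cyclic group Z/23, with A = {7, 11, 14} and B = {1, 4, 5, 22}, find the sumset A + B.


Work in Z/23Z: reduce every sum a + b modulo 23.
Enumerate all 12 pairs:
a = 7: 7+1=8, 7+4=11, 7+5=12, 7+22=6
a = 11: 11+1=12, 11+4=15, 11+5=16, 11+22=10
a = 14: 14+1=15, 14+4=18, 14+5=19, 14+22=13
Distinct residues collected: {6, 8, 10, 11, 12, 13, 15, 16, 18, 19}
|A + B| = 10 (out of 23 total residues).

A + B = {6, 8, 10, 11, 12, 13, 15, 16, 18, 19}


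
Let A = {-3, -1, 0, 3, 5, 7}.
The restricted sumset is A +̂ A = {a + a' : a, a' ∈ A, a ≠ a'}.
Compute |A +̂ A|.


Restricted sumset: A +̂ A = {a + a' : a ∈ A, a' ∈ A, a ≠ a'}.
Equivalently, take A + A and drop any sum 2a that is achievable ONLY as a + a for a ∈ A (i.e. sums representable only with equal summands).
Enumerate pairs (a, a') with a < a' (symmetric, so each unordered pair gives one sum; this covers all a ≠ a'):
  -3 + -1 = -4
  -3 + 0 = -3
  -3 + 3 = 0
  -3 + 5 = 2
  -3 + 7 = 4
  -1 + 0 = -1
  -1 + 3 = 2
  -1 + 5 = 4
  -1 + 7 = 6
  0 + 3 = 3
  0 + 5 = 5
  0 + 7 = 7
  3 + 5 = 8
  3 + 7 = 10
  5 + 7 = 12
Collected distinct sums: {-4, -3, -1, 0, 2, 3, 4, 5, 6, 7, 8, 10, 12}
|A +̂ A| = 13
(Reference bound: |A +̂ A| ≥ 2|A| - 3 for |A| ≥ 2, with |A| = 6 giving ≥ 9.)

|A +̂ A| = 13


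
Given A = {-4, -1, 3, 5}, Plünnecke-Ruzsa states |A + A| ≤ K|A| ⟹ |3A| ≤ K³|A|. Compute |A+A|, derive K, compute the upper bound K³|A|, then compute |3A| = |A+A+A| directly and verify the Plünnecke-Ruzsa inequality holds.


|A| = 4.
Step 1: Compute A + A by enumerating all 16 pairs.
A + A = {-8, -5, -2, -1, 1, 2, 4, 6, 8, 10}, so |A + A| = 10.
Step 2: Doubling constant K = |A + A|/|A| = 10/4 = 10/4 ≈ 2.5000.
Step 3: Plünnecke-Ruzsa gives |3A| ≤ K³·|A| = (2.5000)³ · 4 ≈ 62.5000.
Step 4: Compute 3A = A + A + A directly by enumerating all triples (a,b,c) ∈ A³; |3A| = 18.
Step 5: Check 18 ≤ 62.5000? Yes ✓.

K = 10/4, Plünnecke-Ruzsa bound K³|A| ≈ 62.5000, |3A| = 18, inequality holds.


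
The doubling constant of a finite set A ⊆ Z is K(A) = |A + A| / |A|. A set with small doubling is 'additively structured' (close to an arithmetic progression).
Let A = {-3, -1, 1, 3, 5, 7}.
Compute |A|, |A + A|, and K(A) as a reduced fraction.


|A| = 6.
Compute A + A by enumerating all 36 pairs.
A + A = {-6, -4, -2, 0, 2, 4, 6, 8, 10, 12, 14}, so |A + A| = 11.
K = |A + A| / |A| = 11/6 (already in lowest terms) ≈ 1.8333.
Reference: AP of size 6 gives K = 11/6 ≈ 1.8333; a fully generic set of size 6 gives K ≈ 3.5000.

|A| = 6, |A + A| = 11, K = 11/6.


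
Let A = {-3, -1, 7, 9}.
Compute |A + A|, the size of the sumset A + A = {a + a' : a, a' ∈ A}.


A + A = {a + a' : a, a' ∈ A}; |A| = 4.
General bounds: 2|A| - 1 ≤ |A + A| ≤ |A|(|A|+1)/2, i.e. 7 ≤ |A + A| ≤ 10.
Lower bound 2|A|-1 is attained iff A is an arithmetic progression.
Enumerate sums a + a' for a ≤ a' (symmetric, so this suffices):
a = -3: -3+-3=-6, -3+-1=-4, -3+7=4, -3+9=6
a = -1: -1+-1=-2, -1+7=6, -1+9=8
a = 7: 7+7=14, 7+9=16
a = 9: 9+9=18
Distinct sums: {-6, -4, -2, 4, 6, 8, 14, 16, 18}
|A + A| = 9

|A + A| = 9


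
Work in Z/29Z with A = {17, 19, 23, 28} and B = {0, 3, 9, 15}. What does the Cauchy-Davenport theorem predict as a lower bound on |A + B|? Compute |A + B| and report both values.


Cauchy-Davenport: |A + B| ≥ min(p, |A| + |B| - 1) for A, B nonempty in Z/pZ.
|A| = 4, |B| = 4, p = 29.
CD lower bound = min(29, 4 + 4 - 1) = min(29, 7) = 7.
Compute A + B mod 29 directly:
a = 17: 17+0=17, 17+3=20, 17+9=26, 17+15=3
a = 19: 19+0=19, 19+3=22, 19+9=28, 19+15=5
a = 23: 23+0=23, 23+3=26, 23+9=3, 23+15=9
a = 28: 28+0=28, 28+3=2, 28+9=8, 28+15=14
A + B = {2, 3, 5, 8, 9, 14, 17, 19, 20, 22, 23, 26, 28}, so |A + B| = 13.
Verify: 13 ≥ 7? Yes ✓.

CD lower bound = 7, actual |A + B| = 13.


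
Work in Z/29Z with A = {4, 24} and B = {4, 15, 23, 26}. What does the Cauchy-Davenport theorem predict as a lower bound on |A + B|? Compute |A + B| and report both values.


Cauchy-Davenport: |A + B| ≥ min(p, |A| + |B| - 1) for A, B nonempty in Z/pZ.
|A| = 2, |B| = 4, p = 29.
CD lower bound = min(29, 2 + 4 - 1) = min(29, 5) = 5.
Compute A + B mod 29 directly:
a = 4: 4+4=8, 4+15=19, 4+23=27, 4+26=1
a = 24: 24+4=28, 24+15=10, 24+23=18, 24+26=21
A + B = {1, 8, 10, 18, 19, 21, 27, 28}, so |A + B| = 8.
Verify: 8 ≥ 5? Yes ✓.

CD lower bound = 5, actual |A + B| = 8.


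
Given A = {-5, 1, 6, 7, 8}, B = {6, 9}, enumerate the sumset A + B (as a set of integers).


A + B = {a + b : a ∈ A, b ∈ B}.
Enumerate all |A|·|B| = 5·2 = 10 pairs (a, b) and collect distinct sums.
a = -5: -5+6=1, -5+9=4
a = 1: 1+6=7, 1+9=10
a = 6: 6+6=12, 6+9=15
a = 7: 7+6=13, 7+9=16
a = 8: 8+6=14, 8+9=17
Collecting distinct sums: A + B = {1, 4, 7, 10, 12, 13, 14, 15, 16, 17}
|A + B| = 10

A + B = {1, 4, 7, 10, 12, 13, 14, 15, 16, 17}


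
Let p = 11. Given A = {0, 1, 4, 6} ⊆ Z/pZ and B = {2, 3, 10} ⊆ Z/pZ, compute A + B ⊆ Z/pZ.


Work in Z/11Z: reduce every sum a + b modulo 11.
Enumerate all 12 pairs:
a = 0: 0+2=2, 0+3=3, 0+10=10
a = 1: 1+2=3, 1+3=4, 1+10=0
a = 4: 4+2=6, 4+3=7, 4+10=3
a = 6: 6+2=8, 6+3=9, 6+10=5
Distinct residues collected: {0, 2, 3, 4, 5, 6, 7, 8, 9, 10}
|A + B| = 10 (out of 11 total residues).

A + B = {0, 2, 3, 4, 5, 6, 7, 8, 9, 10}


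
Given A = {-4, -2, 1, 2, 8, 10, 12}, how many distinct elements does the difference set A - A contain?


A - A = {a - a' : a, a' ∈ A}; |A| = 7.
Bounds: 2|A|-1 ≤ |A - A| ≤ |A|² - |A| + 1, i.e. 13 ≤ |A - A| ≤ 43.
Note: 0 ∈ A - A always (from a - a). The set is symmetric: if d ∈ A - A then -d ∈ A - A.
Enumerate nonzero differences d = a - a' with a > a' (then include -d):
Positive differences: {1, 2, 3, 4, 5, 6, 7, 8, 9, 10, 11, 12, 14, 16}
Full difference set: {0} ∪ (positive diffs) ∪ (negative diffs).
|A - A| = 1 + 2·14 = 29 (matches direct enumeration: 29).

|A - A| = 29


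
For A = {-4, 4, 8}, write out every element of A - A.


A - A = {a - a' : a, a' ∈ A}.
Compute a - a' for each ordered pair (a, a'):
a = -4: -4--4=0, -4-4=-8, -4-8=-12
a = 4: 4--4=8, 4-4=0, 4-8=-4
a = 8: 8--4=12, 8-4=4, 8-8=0
Collecting distinct values (and noting 0 appears from a-a):
A - A = {-12, -8, -4, 0, 4, 8, 12}
|A - A| = 7

A - A = {-12, -8, -4, 0, 4, 8, 12}


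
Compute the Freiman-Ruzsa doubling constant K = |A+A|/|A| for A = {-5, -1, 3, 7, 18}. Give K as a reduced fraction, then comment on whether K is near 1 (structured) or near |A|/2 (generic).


|A| = 5.
Compute A + A by enumerating all 25 pairs.
A + A = {-10, -6, -2, 2, 6, 10, 13, 14, 17, 21, 25, 36}, so |A + A| = 12.
K = |A + A| / |A| = 12/5 (already in lowest terms) ≈ 2.4000.
Reference: AP of size 5 gives K = 9/5 ≈ 1.8000; a fully generic set of size 5 gives K ≈ 3.0000.

|A| = 5, |A + A| = 12, K = 12/5.


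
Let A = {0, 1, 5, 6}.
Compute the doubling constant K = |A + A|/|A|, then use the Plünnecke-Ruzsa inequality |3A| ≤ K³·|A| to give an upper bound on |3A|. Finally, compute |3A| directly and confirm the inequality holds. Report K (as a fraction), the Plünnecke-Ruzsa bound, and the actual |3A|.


|A| = 4.
Step 1: Compute A + A by enumerating all 16 pairs.
A + A = {0, 1, 2, 5, 6, 7, 10, 11, 12}, so |A + A| = 9.
Step 2: Doubling constant K = |A + A|/|A| = 9/4 = 9/4 ≈ 2.2500.
Step 3: Plünnecke-Ruzsa gives |3A| ≤ K³·|A| = (2.2500)³ · 4 ≈ 45.5625.
Step 4: Compute 3A = A + A + A directly by enumerating all triples (a,b,c) ∈ A³; |3A| = 16.
Step 5: Check 16 ≤ 45.5625? Yes ✓.

K = 9/4, Plünnecke-Ruzsa bound K³|A| ≈ 45.5625, |3A| = 16, inequality holds.


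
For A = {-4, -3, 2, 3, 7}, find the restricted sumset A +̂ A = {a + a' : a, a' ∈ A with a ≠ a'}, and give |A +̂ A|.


Restricted sumset: A +̂ A = {a + a' : a ∈ A, a' ∈ A, a ≠ a'}.
Equivalently, take A + A and drop any sum 2a that is achievable ONLY as a + a for a ∈ A (i.e. sums representable only with equal summands).
Enumerate pairs (a, a') with a < a' (symmetric, so each unordered pair gives one sum; this covers all a ≠ a'):
  -4 + -3 = -7
  -4 + 2 = -2
  -4 + 3 = -1
  -4 + 7 = 3
  -3 + 2 = -1
  -3 + 3 = 0
  -3 + 7 = 4
  2 + 3 = 5
  2 + 7 = 9
  3 + 7 = 10
Collected distinct sums: {-7, -2, -1, 0, 3, 4, 5, 9, 10}
|A +̂ A| = 9
(Reference bound: |A +̂ A| ≥ 2|A| - 3 for |A| ≥ 2, with |A| = 5 giving ≥ 7.)

|A +̂ A| = 9


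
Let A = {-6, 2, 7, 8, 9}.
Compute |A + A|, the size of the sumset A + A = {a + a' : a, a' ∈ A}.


A + A = {a + a' : a, a' ∈ A}; |A| = 5.
General bounds: 2|A| - 1 ≤ |A + A| ≤ |A|(|A|+1)/2, i.e. 9 ≤ |A + A| ≤ 15.
Lower bound 2|A|-1 is attained iff A is an arithmetic progression.
Enumerate sums a + a' for a ≤ a' (symmetric, so this suffices):
a = -6: -6+-6=-12, -6+2=-4, -6+7=1, -6+8=2, -6+9=3
a = 2: 2+2=4, 2+7=9, 2+8=10, 2+9=11
a = 7: 7+7=14, 7+8=15, 7+9=16
a = 8: 8+8=16, 8+9=17
a = 9: 9+9=18
Distinct sums: {-12, -4, 1, 2, 3, 4, 9, 10, 11, 14, 15, 16, 17, 18}
|A + A| = 14

|A + A| = 14


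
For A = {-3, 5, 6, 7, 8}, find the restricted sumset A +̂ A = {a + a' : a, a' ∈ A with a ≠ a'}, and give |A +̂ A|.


Restricted sumset: A +̂ A = {a + a' : a ∈ A, a' ∈ A, a ≠ a'}.
Equivalently, take A + A and drop any sum 2a that is achievable ONLY as a + a for a ∈ A (i.e. sums representable only with equal summands).
Enumerate pairs (a, a') with a < a' (symmetric, so each unordered pair gives one sum; this covers all a ≠ a'):
  -3 + 5 = 2
  -3 + 6 = 3
  -3 + 7 = 4
  -3 + 8 = 5
  5 + 6 = 11
  5 + 7 = 12
  5 + 8 = 13
  6 + 7 = 13
  6 + 8 = 14
  7 + 8 = 15
Collected distinct sums: {2, 3, 4, 5, 11, 12, 13, 14, 15}
|A +̂ A| = 9
(Reference bound: |A +̂ A| ≥ 2|A| - 3 for |A| ≥ 2, with |A| = 5 giving ≥ 7.)

|A +̂ A| = 9


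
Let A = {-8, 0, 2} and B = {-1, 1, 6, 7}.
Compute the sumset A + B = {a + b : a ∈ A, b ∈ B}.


A + B = {a + b : a ∈ A, b ∈ B}.
Enumerate all |A|·|B| = 3·4 = 12 pairs (a, b) and collect distinct sums.
a = -8: -8+-1=-9, -8+1=-7, -8+6=-2, -8+7=-1
a = 0: 0+-1=-1, 0+1=1, 0+6=6, 0+7=7
a = 2: 2+-1=1, 2+1=3, 2+6=8, 2+7=9
Collecting distinct sums: A + B = {-9, -7, -2, -1, 1, 3, 6, 7, 8, 9}
|A + B| = 10

A + B = {-9, -7, -2, -1, 1, 3, 6, 7, 8, 9}


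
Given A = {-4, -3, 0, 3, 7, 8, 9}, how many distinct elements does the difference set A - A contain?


A - A = {a - a' : a, a' ∈ A}; |A| = 7.
Bounds: 2|A|-1 ≤ |A - A| ≤ |A|² - |A| + 1, i.e. 13 ≤ |A - A| ≤ 43.
Note: 0 ∈ A - A always (from a - a). The set is symmetric: if d ∈ A - A then -d ∈ A - A.
Enumerate nonzero differences d = a - a' with a > a' (then include -d):
Positive differences: {1, 2, 3, 4, 5, 6, 7, 8, 9, 10, 11, 12, 13}
Full difference set: {0} ∪ (positive diffs) ∪ (negative diffs).
|A - A| = 1 + 2·13 = 27 (matches direct enumeration: 27).

|A - A| = 27


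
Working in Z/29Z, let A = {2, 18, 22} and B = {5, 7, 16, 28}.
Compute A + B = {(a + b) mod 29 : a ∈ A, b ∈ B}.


Work in Z/29Z: reduce every sum a + b modulo 29.
Enumerate all 12 pairs:
a = 2: 2+5=7, 2+7=9, 2+16=18, 2+28=1
a = 18: 18+5=23, 18+7=25, 18+16=5, 18+28=17
a = 22: 22+5=27, 22+7=0, 22+16=9, 22+28=21
Distinct residues collected: {0, 1, 5, 7, 9, 17, 18, 21, 23, 25, 27}
|A + B| = 11 (out of 29 total residues).

A + B = {0, 1, 5, 7, 9, 17, 18, 21, 23, 25, 27}


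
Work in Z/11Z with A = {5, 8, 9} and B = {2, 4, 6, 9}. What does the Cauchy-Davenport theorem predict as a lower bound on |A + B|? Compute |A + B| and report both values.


Cauchy-Davenport: |A + B| ≥ min(p, |A| + |B| - 1) for A, B nonempty in Z/pZ.
|A| = 3, |B| = 4, p = 11.
CD lower bound = min(11, 3 + 4 - 1) = min(11, 6) = 6.
Compute A + B mod 11 directly:
a = 5: 5+2=7, 5+4=9, 5+6=0, 5+9=3
a = 8: 8+2=10, 8+4=1, 8+6=3, 8+9=6
a = 9: 9+2=0, 9+4=2, 9+6=4, 9+9=7
A + B = {0, 1, 2, 3, 4, 6, 7, 9, 10}, so |A + B| = 9.
Verify: 9 ≥ 6? Yes ✓.

CD lower bound = 6, actual |A + B| = 9.


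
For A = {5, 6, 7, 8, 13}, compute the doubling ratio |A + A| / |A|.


|A| = 5.
Compute A + A by enumerating all 25 pairs.
A + A = {10, 11, 12, 13, 14, 15, 16, 18, 19, 20, 21, 26}, so |A + A| = 12.
K = |A + A| / |A| = 12/5 (already in lowest terms) ≈ 2.4000.
Reference: AP of size 5 gives K = 9/5 ≈ 1.8000; a fully generic set of size 5 gives K ≈ 3.0000.

|A| = 5, |A + A| = 12, K = 12/5.


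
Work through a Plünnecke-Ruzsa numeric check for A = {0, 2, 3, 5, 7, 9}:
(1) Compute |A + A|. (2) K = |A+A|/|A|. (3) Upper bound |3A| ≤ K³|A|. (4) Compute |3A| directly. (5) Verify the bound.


|A| = 6.
Step 1: Compute A + A by enumerating all 36 pairs.
A + A = {0, 2, 3, 4, 5, 6, 7, 8, 9, 10, 11, 12, 14, 16, 18}, so |A + A| = 15.
Step 2: Doubling constant K = |A + A|/|A| = 15/6 = 15/6 ≈ 2.5000.
Step 3: Plünnecke-Ruzsa gives |3A| ≤ K³·|A| = (2.5000)³ · 6 ≈ 93.7500.
Step 4: Compute 3A = A + A + A directly by enumerating all triples (a,b,c) ∈ A³; |3A| = 24.
Step 5: Check 24 ≤ 93.7500? Yes ✓.

K = 15/6, Plünnecke-Ruzsa bound K³|A| ≈ 93.7500, |3A| = 24, inequality holds.


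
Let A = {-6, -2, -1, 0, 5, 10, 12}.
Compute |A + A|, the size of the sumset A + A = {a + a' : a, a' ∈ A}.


A + A = {a + a' : a, a' ∈ A}; |A| = 7.
General bounds: 2|A| - 1 ≤ |A + A| ≤ |A|(|A|+1)/2, i.e. 13 ≤ |A + A| ≤ 28.
Lower bound 2|A|-1 is attained iff A is an arithmetic progression.
Enumerate sums a + a' for a ≤ a' (symmetric, so this suffices):
a = -6: -6+-6=-12, -6+-2=-8, -6+-1=-7, -6+0=-6, -6+5=-1, -6+10=4, -6+12=6
a = -2: -2+-2=-4, -2+-1=-3, -2+0=-2, -2+5=3, -2+10=8, -2+12=10
a = -1: -1+-1=-2, -1+0=-1, -1+5=4, -1+10=9, -1+12=11
a = 0: 0+0=0, 0+5=5, 0+10=10, 0+12=12
a = 5: 5+5=10, 5+10=15, 5+12=17
a = 10: 10+10=20, 10+12=22
a = 12: 12+12=24
Distinct sums: {-12, -8, -7, -6, -4, -3, -2, -1, 0, 3, 4, 5, 6, 8, 9, 10, 11, 12, 15, 17, 20, 22, 24}
|A + A| = 23

|A + A| = 23


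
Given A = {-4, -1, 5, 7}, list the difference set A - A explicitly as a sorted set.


A - A = {a - a' : a, a' ∈ A}.
Compute a - a' for each ordered pair (a, a'):
a = -4: -4--4=0, -4--1=-3, -4-5=-9, -4-7=-11
a = -1: -1--4=3, -1--1=0, -1-5=-6, -1-7=-8
a = 5: 5--4=9, 5--1=6, 5-5=0, 5-7=-2
a = 7: 7--4=11, 7--1=8, 7-5=2, 7-7=0
Collecting distinct values (and noting 0 appears from a-a):
A - A = {-11, -9, -8, -6, -3, -2, 0, 2, 3, 6, 8, 9, 11}
|A - A| = 13

A - A = {-11, -9, -8, -6, -3, -2, 0, 2, 3, 6, 8, 9, 11}


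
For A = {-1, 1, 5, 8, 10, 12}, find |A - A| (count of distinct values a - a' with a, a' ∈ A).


A - A = {a - a' : a, a' ∈ A}; |A| = 6.
Bounds: 2|A|-1 ≤ |A - A| ≤ |A|² - |A| + 1, i.e. 11 ≤ |A - A| ≤ 31.
Note: 0 ∈ A - A always (from a - a). The set is symmetric: if d ∈ A - A then -d ∈ A - A.
Enumerate nonzero differences d = a - a' with a > a' (then include -d):
Positive differences: {2, 3, 4, 5, 6, 7, 9, 11, 13}
Full difference set: {0} ∪ (positive diffs) ∪ (negative diffs).
|A - A| = 1 + 2·9 = 19 (matches direct enumeration: 19).

|A - A| = 19


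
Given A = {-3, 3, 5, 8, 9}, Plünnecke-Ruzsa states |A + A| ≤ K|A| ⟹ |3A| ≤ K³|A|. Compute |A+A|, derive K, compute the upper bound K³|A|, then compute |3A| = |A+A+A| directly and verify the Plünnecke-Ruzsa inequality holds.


|A| = 5.
Step 1: Compute A + A by enumerating all 25 pairs.
A + A = {-6, 0, 2, 5, 6, 8, 10, 11, 12, 13, 14, 16, 17, 18}, so |A + A| = 14.
Step 2: Doubling constant K = |A + A|/|A| = 14/5 = 14/5 ≈ 2.8000.
Step 3: Plünnecke-Ruzsa gives |3A| ≤ K³·|A| = (2.8000)³ · 5 ≈ 109.7600.
Step 4: Compute 3A = A + A + A directly by enumerating all triples (a,b,c) ∈ A³; |3A| = 26.
Step 5: Check 26 ≤ 109.7600? Yes ✓.

K = 14/5, Plünnecke-Ruzsa bound K³|A| ≈ 109.7600, |3A| = 26, inequality holds.


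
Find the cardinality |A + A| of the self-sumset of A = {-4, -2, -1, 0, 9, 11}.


A + A = {a + a' : a, a' ∈ A}; |A| = 6.
General bounds: 2|A| - 1 ≤ |A + A| ≤ |A|(|A|+1)/2, i.e. 11 ≤ |A + A| ≤ 21.
Lower bound 2|A|-1 is attained iff A is an arithmetic progression.
Enumerate sums a + a' for a ≤ a' (symmetric, so this suffices):
a = -4: -4+-4=-8, -4+-2=-6, -4+-1=-5, -4+0=-4, -4+9=5, -4+11=7
a = -2: -2+-2=-4, -2+-1=-3, -2+0=-2, -2+9=7, -2+11=9
a = -1: -1+-1=-2, -1+0=-1, -1+9=8, -1+11=10
a = 0: 0+0=0, 0+9=9, 0+11=11
a = 9: 9+9=18, 9+11=20
a = 11: 11+11=22
Distinct sums: {-8, -6, -5, -4, -3, -2, -1, 0, 5, 7, 8, 9, 10, 11, 18, 20, 22}
|A + A| = 17

|A + A| = 17


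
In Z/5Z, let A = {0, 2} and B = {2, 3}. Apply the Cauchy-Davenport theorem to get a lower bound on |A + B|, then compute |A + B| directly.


Cauchy-Davenport: |A + B| ≥ min(p, |A| + |B| - 1) for A, B nonempty in Z/pZ.
|A| = 2, |B| = 2, p = 5.
CD lower bound = min(5, 2 + 2 - 1) = min(5, 3) = 3.
Compute A + B mod 5 directly:
a = 0: 0+2=2, 0+3=3
a = 2: 2+2=4, 2+3=0
A + B = {0, 2, 3, 4}, so |A + B| = 4.
Verify: 4 ≥ 3? Yes ✓.

CD lower bound = 3, actual |A + B| = 4.


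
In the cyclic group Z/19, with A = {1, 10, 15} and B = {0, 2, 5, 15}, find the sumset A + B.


Work in Z/19Z: reduce every sum a + b modulo 19.
Enumerate all 12 pairs:
a = 1: 1+0=1, 1+2=3, 1+5=6, 1+15=16
a = 10: 10+0=10, 10+2=12, 10+5=15, 10+15=6
a = 15: 15+0=15, 15+2=17, 15+5=1, 15+15=11
Distinct residues collected: {1, 3, 6, 10, 11, 12, 15, 16, 17}
|A + B| = 9 (out of 19 total residues).

A + B = {1, 3, 6, 10, 11, 12, 15, 16, 17}


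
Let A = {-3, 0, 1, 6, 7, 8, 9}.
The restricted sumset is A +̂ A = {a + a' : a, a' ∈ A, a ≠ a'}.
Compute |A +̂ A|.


Restricted sumset: A +̂ A = {a + a' : a ∈ A, a' ∈ A, a ≠ a'}.
Equivalently, take A + A and drop any sum 2a that is achievable ONLY as a + a for a ∈ A (i.e. sums representable only with equal summands).
Enumerate pairs (a, a') with a < a' (symmetric, so each unordered pair gives one sum; this covers all a ≠ a'):
  -3 + 0 = -3
  -3 + 1 = -2
  -3 + 6 = 3
  -3 + 7 = 4
  -3 + 8 = 5
  -3 + 9 = 6
  0 + 1 = 1
  0 + 6 = 6
  0 + 7 = 7
  0 + 8 = 8
  0 + 9 = 9
  1 + 6 = 7
  1 + 7 = 8
  1 + 8 = 9
  1 + 9 = 10
  6 + 7 = 13
  6 + 8 = 14
  6 + 9 = 15
  7 + 8 = 15
  7 + 9 = 16
  8 + 9 = 17
Collected distinct sums: {-3, -2, 1, 3, 4, 5, 6, 7, 8, 9, 10, 13, 14, 15, 16, 17}
|A +̂ A| = 16
(Reference bound: |A +̂ A| ≥ 2|A| - 3 for |A| ≥ 2, with |A| = 7 giving ≥ 11.)

|A +̂ A| = 16


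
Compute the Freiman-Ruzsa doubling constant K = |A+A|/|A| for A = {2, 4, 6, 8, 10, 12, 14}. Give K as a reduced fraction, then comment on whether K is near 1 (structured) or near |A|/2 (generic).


|A| = 7.
Compute A + A by enumerating all 49 pairs.
A + A = {4, 6, 8, 10, 12, 14, 16, 18, 20, 22, 24, 26, 28}, so |A + A| = 13.
K = |A + A| / |A| = 13/7 (already in lowest terms) ≈ 1.8571.
Reference: AP of size 7 gives K = 13/7 ≈ 1.8571; a fully generic set of size 7 gives K ≈ 4.0000.

|A| = 7, |A + A| = 13, K = 13/7.


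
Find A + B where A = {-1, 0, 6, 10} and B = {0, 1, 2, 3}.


A + B = {a + b : a ∈ A, b ∈ B}.
Enumerate all |A|·|B| = 4·4 = 16 pairs (a, b) and collect distinct sums.
a = -1: -1+0=-1, -1+1=0, -1+2=1, -1+3=2
a = 0: 0+0=0, 0+1=1, 0+2=2, 0+3=3
a = 6: 6+0=6, 6+1=7, 6+2=8, 6+3=9
a = 10: 10+0=10, 10+1=11, 10+2=12, 10+3=13
Collecting distinct sums: A + B = {-1, 0, 1, 2, 3, 6, 7, 8, 9, 10, 11, 12, 13}
|A + B| = 13

A + B = {-1, 0, 1, 2, 3, 6, 7, 8, 9, 10, 11, 12, 13}


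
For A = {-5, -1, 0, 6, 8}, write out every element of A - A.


A - A = {a - a' : a, a' ∈ A}.
Compute a - a' for each ordered pair (a, a'):
a = -5: -5--5=0, -5--1=-4, -5-0=-5, -5-6=-11, -5-8=-13
a = -1: -1--5=4, -1--1=0, -1-0=-1, -1-6=-7, -1-8=-9
a = 0: 0--5=5, 0--1=1, 0-0=0, 0-6=-6, 0-8=-8
a = 6: 6--5=11, 6--1=7, 6-0=6, 6-6=0, 6-8=-2
a = 8: 8--5=13, 8--1=9, 8-0=8, 8-6=2, 8-8=0
Collecting distinct values (and noting 0 appears from a-a):
A - A = {-13, -11, -9, -8, -7, -6, -5, -4, -2, -1, 0, 1, 2, 4, 5, 6, 7, 8, 9, 11, 13}
|A - A| = 21

A - A = {-13, -11, -9, -8, -7, -6, -5, -4, -2, -1, 0, 1, 2, 4, 5, 6, 7, 8, 9, 11, 13}


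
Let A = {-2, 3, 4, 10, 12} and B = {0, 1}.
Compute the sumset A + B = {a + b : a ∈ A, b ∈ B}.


A + B = {a + b : a ∈ A, b ∈ B}.
Enumerate all |A|·|B| = 5·2 = 10 pairs (a, b) and collect distinct sums.
a = -2: -2+0=-2, -2+1=-1
a = 3: 3+0=3, 3+1=4
a = 4: 4+0=4, 4+1=5
a = 10: 10+0=10, 10+1=11
a = 12: 12+0=12, 12+1=13
Collecting distinct sums: A + B = {-2, -1, 3, 4, 5, 10, 11, 12, 13}
|A + B| = 9

A + B = {-2, -1, 3, 4, 5, 10, 11, 12, 13}


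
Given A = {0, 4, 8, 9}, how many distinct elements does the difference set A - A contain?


A - A = {a - a' : a, a' ∈ A}; |A| = 4.
Bounds: 2|A|-1 ≤ |A - A| ≤ |A|² - |A| + 1, i.e. 7 ≤ |A - A| ≤ 13.
Note: 0 ∈ A - A always (from a - a). The set is symmetric: if d ∈ A - A then -d ∈ A - A.
Enumerate nonzero differences d = a - a' with a > a' (then include -d):
Positive differences: {1, 4, 5, 8, 9}
Full difference set: {0} ∪ (positive diffs) ∪ (negative diffs).
|A - A| = 1 + 2·5 = 11 (matches direct enumeration: 11).

|A - A| = 11


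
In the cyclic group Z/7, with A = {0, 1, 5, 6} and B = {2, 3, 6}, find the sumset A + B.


Work in Z/7Z: reduce every sum a + b modulo 7.
Enumerate all 12 pairs:
a = 0: 0+2=2, 0+3=3, 0+6=6
a = 1: 1+2=3, 1+3=4, 1+6=0
a = 5: 5+2=0, 5+3=1, 5+6=4
a = 6: 6+2=1, 6+3=2, 6+6=5
Distinct residues collected: {0, 1, 2, 3, 4, 5, 6}
|A + B| = 7 (out of 7 total residues).

A + B = {0, 1, 2, 3, 4, 5, 6}


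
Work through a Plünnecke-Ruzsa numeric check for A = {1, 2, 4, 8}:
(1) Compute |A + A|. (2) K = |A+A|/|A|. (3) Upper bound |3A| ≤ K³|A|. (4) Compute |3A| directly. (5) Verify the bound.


|A| = 4.
Step 1: Compute A + A by enumerating all 16 pairs.
A + A = {2, 3, 4, 5, 6, 8, 9, 10, 12, 16}, so |A + A| = 10.
Step 2: Doubling constant K = |A + A|/|A| = 10/4 = 10/4 ≈ 2.5000.
Step 3: Plünnecke-Ruzsa gives |3A| ≤ K³·|A| = (2.5000)³ · 4 ≈ 62.5000.
Step 4: Compute 3A = A + A + A directly by enumerating all triples (a,b,c) ∈ A³; |3A| = 17.
Step 5: Check 17 ≤ 62.5000? Yes ✓.

K = 10/4, Plünnecke-Ruzsa bound K³|A| ≈ 62.5000, |3A| = 17, inequality holds.


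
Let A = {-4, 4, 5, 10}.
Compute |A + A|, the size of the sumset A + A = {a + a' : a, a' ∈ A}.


A + A = {a + a' : a, a' ∈ A}; |A| = 4.
General bounds: 2|A| - 1 ≤ |A + A| ≤ |A|(|A|+1)/2, i.e. 7 ≤ |A + A| ≤ 10.
Lower bound 2|A|-1 is attained iff A is an arithmetic progression.
Enumerate sums a + a' for a ≤ a' (symmetric, so this suffices):
a = -4: -4+-4=-8, -4+4=0, -4+5=1, -4+10=6
a = 4: 4+4=8, 4+5=9, 4+10=14
a = 5: 5+5=10, 5+10=15
a = 10: 10+10=20
Distinct sums: {-8, 0, 1, 6, 8, 9, 10, 14, 15, 20}
|A + A| = 10

|A + A| = 10


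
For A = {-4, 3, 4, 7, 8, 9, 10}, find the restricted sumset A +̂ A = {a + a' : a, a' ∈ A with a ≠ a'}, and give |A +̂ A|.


Restricted sumset: A +̂ A = {a + a' : a ∈ A, a' ∈ A, a ≠ a'}.
Equivalently, take A + A and drop any sum 2a that is achievable ONLY as a + a for a ∈ A (i.e. sums representable only with equal summands).
Enumerate pairs (a, a') with a < a' (symmetric, so each unordered pair gives one sum; this covers all a ≠ a'):
  -4 + 3 = -1
  -4 + 4 = 0
  -4 + 7 = 3
  -4 + 8 = 4
  -4 + 9 = 5
  -4 + 10 = 6
  3 + 4 = 7
  3 + 7 = 10
  3 + 8 = 11
  3 + 9 = 12
  3 + 10 = 13
  4 + 7 = 11
  4 + 8 = 12
  4 + 9 = 13
  4 + 10 = 14
  7 + 8 = 15
  7 + 9 = 16
  7 + 10 = 17
  8 + 9 = 17
  8 + 10 = 18
  9 + 10 = 19
Collected distinct sums: {-1, 0, 3, 4, 5, 6, 7, 10, 11, 12, 13, 14, 15, 16, 17, 18, 19}
|A +̂ A| = 17
(Reference bound: |A +̂ A| ≥ 2|A| - 3 for |A| ≥ 2, with |A| = 7 giving ≥ 11.)

|A +̂ A| = 17


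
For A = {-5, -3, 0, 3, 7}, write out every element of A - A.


A - A = {a - a' : a, a' ∈ A}.
Compute a - a' for each ordered pair (a, a'):
a = -5: -5--5=0, -5--3=-2, -5-0=-5, -5-3=-8, -5-7=-12
a = -3: -3--5=2, -3--3=0, -3-0=-3, -3-3=-6, -3-7=-10
a = 0: 0--5=5, 0--3=3, 0-0=0, 0-3=-3, 0-7=-7
a = 3: 3--5=8, 3--3=6, 3-0=3, 3-3=0, 3-7=-4
a = 7: 7--5=12, 7--3=10, 7-0=7, 7-3=4, 7-7=0
Collecting distinct values (and noting 0 appears from a-a):
A - A = {-12, -10, -8, -7, -6, -5, -4, -3, -2, 0, 2, 3, 4, 5, 6, 7, 8, 10, 12}
|A - A| = 19

A - A = {-12, -10, -8, -7, -6, -5, -4, -3, -2, 0, 2, 3, 4, 5, 6, 7, 8, 10, 12}


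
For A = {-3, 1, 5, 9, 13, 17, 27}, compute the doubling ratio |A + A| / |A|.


|A| = 7.
Compute A + A by enumerating all 49 pairs.
A + A = {-6, -2, 2, 6, 10, 14, 18, 22, 24, 26, 28, 30, 32, 34, 36, 40, 44, 54}, so |A + A| = 18.
K = |A + A| / |A| = 18/7 (already in lowest terms) ≈ 2.5714.
Reference: AP of size 7 gives K = 13/7 ≈ 1.8571; a fully generic set of size 7 gives K ≈ 4.0000.

|A| = 7, |A + A| = 18, K = 18/7.


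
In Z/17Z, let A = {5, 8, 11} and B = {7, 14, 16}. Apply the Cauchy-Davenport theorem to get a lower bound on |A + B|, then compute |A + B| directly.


Cauchy-Davenport: |A + B| ≥ min(p, |A| + |B| - 1) for A, B nonempty in Z/pZ.
|A| = 3, |B| = 3, p = 17.
CD lower bound = min(17, 3 + 3 - 1) = min(17, 5) = 5.
Compute A + B mod 17 directly:
a = 5: 5+7=12, 5+14=2, 5+16=4
a = 8: 8+7=15, 8+14=5, 8+16=7
a = 11: 11+7=1, 11+14=8, 11+16=10
A + B = {1, 2, 4, 5, 7, 8, 10, 12, 15}, so |A + B| = 9.
Verify: 9 ≥ 5? Yes ✓.

CD lower bound = 5, actual |A + B| = 9.


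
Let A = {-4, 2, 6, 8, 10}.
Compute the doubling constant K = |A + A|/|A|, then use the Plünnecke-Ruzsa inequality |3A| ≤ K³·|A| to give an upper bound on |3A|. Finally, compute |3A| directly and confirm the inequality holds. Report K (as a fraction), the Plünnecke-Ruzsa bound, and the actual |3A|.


|A| = 5.
Step 1: Compute A + A by enumerating all 25 pairs.
A + A = {-8, -2, 2, 4, 6, 8, 10, 12, 14, 16, 18, 20}, so |A + A| = 12.
Step 2: Doubling constant K = |A + A|/|A| = 12/5 = 12/5 ≈ 2.4000.
Step 3: Plünnecke-Ruzsa gives |3A| ≤ K³·|A| = (2.4000)³ · 5 ≈ 69.1200.
Step 4: Compute 3A = A + A + A directly by enumerating all triples (a,b,c) ∈ A³; |3A| = 19.
Step 5: Check 19 ≤ 69.1200? Yes ✓.

K = 12/5, Plünnecke-Ruzsa bound K³|A| ≈ 69.1200, |3A| = 19, inequality holds.


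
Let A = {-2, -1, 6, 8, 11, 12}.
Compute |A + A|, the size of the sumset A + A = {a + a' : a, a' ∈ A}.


A + A = {a + a' : a, a' ∈ A}; |A| = 6.
General bounds: 2|A| - 1 ≤ |A + A| ≤ |A|(|A|+1)/2, i.e. 11 ≤ |A + A| ≤ 21.
Lower bound 2|A|-1 is attained iff A is an arithmetic progression.
Enumerate sums a + a' for a ≤ a' (symmetric, so this suffices):
a = -2: -2+-2=-4, -2+-1=-3, -2+6=4, -2+8=6, -2+11=9, -2+12=10
a = -1: -1+-1=-2, -1+6=5, -1+8=7, -1+11=10, -1+12=11
a = 6: 6+6=12, 6+8=14, 6+11=17, 6+12=18
a = 8: 8+8=16, 8+11=19, 8+12=20
a = 11: 11+11=22, 11+12=23
a = 12: 12+12=24
Distinct sums: {-4, -3, -2, 4, 5, 6, 7, 9, 10, 11, 12, 14, 16, 17, 18, 19, 20, 22, 23, 24}
|A + A| = 20

|A + A| = 20


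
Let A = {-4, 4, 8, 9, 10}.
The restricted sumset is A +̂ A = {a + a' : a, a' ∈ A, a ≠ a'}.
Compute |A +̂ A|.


Restricted sumset: A +̂ A = {a + a' : a ∈ A, a' ∈ A, a ≠ a'}.
Equivalently, take A + A and drop any sum 2a that is achievable ONLY as a + a for a ∈ A (i.e. sums representable only with equal summands).
Enumerate pairs (a, a') with a < a' (symmetric, so each unordered pair gives one sum; this covers all a ≠ a'):
  -4 + 4 = 0
  -4 + 8 = 4
  -4 + 9 = 5
  -4 + 10 = 6
  4 + 8 = 12
  4 + 9 = 13
  4 + 10 = 14
  8 + 9 = 17
  8 + 10 = 18
  9 + 10 = 19
Collected distinct sums: {0, 4, 5, 6, 12, 13, 14, 17, 18, 19}
|A +̂ A| = 10
(Reference bound: |A +̂ A| ≥ 2|A| - 3 for |A| ≥ 2, with |A| = 5 giving ≥ 7.)

|A +̂ A| = 10


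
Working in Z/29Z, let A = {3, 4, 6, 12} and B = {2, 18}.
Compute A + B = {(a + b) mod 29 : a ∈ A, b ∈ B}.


Work in Z/29Z: reduce every sum a + b modulo 29.
Enumerate all 8 pairs:
a = 3: 3+2=5, 3+18=21
a = 4: 4+2=6, 4+18=22
a = 6: 6+2=8, 6+18=24
a = 12: 12+2=14, 12+18=1
Distinct residues collected: {1, 5, 6, 8, 14, 21, 22, 24}
|A + B| = 8 (out of 29 total residues).

A + B = {1, 5, 6, 8, 14, 21, 22, 24}


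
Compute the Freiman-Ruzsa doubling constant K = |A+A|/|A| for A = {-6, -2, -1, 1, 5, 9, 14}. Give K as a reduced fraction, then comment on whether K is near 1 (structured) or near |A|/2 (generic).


|A| = 7.
Compute A + A by enumerating all 49 pairs.
A + A = {-12, -8, -7, -5, -4, -3, -2, -1, 0, 2, 3, 4, 6, 7, 8, 10, 12, 13, 14, 15, 18, 19, 23, 28}, so |A + A| = 24.
K = |A + A| / |A| = 24/7 (already in lowest terms) ≈ 3.4286.
Reference: AP of size 7 gives K = 13/7 ≈ 1.8571; a fully generic set of size 7 gives K ≈ 4.0000.

|A| = 7, |A + A| = 24, K = 24/7.


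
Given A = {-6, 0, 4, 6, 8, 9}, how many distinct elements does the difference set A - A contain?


A - A = {a - a' : a, a' ∈ A}; |A| = 6.
Bounds: 2|A|-1 ≤ |A - A| ≤ |A|² - |A| + 1, i.e. 11 ≤ |A - A| ≤ 31.
Note: 0 ∈ A - A always (from a - a). The set is symmetric: if d ∈ A - A then -d ∈ A - A.
Enumerate nonzero differences d = a - a' with a > a' (then include -d):
Positive differences: {1, 2, 3, 4, 5, 6, 8, 9, 10, 12, 14, 15}
Full difference set: {0} ∪ (positive diffs) ∪ (negative diffs).
|A - A| = 1 + 2·12 = 25 (matches direct enumeration: 25).

|A - A| = 25


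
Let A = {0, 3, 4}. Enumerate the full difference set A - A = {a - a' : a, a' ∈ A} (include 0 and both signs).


A - A = {a - a' : a, a' ∈ A}.
Compute a - a' for each ordered pair (a, a'):
a = 0: 0-0=0, 0-3=-3, 0-4=-4
a = 3: 3-0=3, 3-3=0, 3-4=-1
a = 4: 4-0=4, 4-3=1, 4-4=0
Collecting distinct values (and noting 0 appears from a-a):
A - A = {-4, -3, -1, 0, 1, 3, 4}
|A - A| = 7

A - A = {-4, -3, -1, 0, 1, 3, 4}


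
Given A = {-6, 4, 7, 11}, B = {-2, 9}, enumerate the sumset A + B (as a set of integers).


A + B = {a + b : a ∈ A, b ∈ B}.
Enumerate all |A|·|B| = 4·2 = 8 pairs (a, b) and collect distinct sums.
a = -6: -6+-2=-8, -6+9=3
a = 4: 4+-2=2, 4+9=13
a = 7: 7+-2=5, 7+9=16
a = 11: 11+-2=9, 11+9=20
Collecting distinct sums: A + B = {-8, 2, 3, 5, 9, 13, 16, 20}
|A + B| = 8

A + B = {-8, 2, 3, 5, 9, 13, 16, 20}


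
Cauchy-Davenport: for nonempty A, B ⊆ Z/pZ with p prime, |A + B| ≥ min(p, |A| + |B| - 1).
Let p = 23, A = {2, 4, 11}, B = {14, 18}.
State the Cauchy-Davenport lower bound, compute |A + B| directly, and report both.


Cauchy-Davenport: |A + B| ≥ min(p, |A| + |B| - 1) for A, B nonempty in Z/pZ.
|A| = 3, |B| = 2, p = 23.
CD lower bound = min(23, 3 + 2 - 1) = min(23, 4) = 4.
Compute A + B mod 23 directly:
a = 2: 2+14=16, 2+18=20
a = 4: 4+14=18, 4+18=22
a = 11: 11+14=2, 11+18=6
A + B = {2, 6, 16, 18, 20, 22}, so |A + B| = 6.
Verify: 6 ≥ 4? Yes ✓.

CD lower bound = 4, actual |A + B| = 6.


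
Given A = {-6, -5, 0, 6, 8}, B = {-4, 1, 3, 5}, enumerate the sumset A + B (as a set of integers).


A + B = {a + b : a ∈ A, b ∈ B}.
Enumerate all |A|·|B| = 5·4 = 20 pairs (a, b) and collect distinct sums.
a = -6: -6+-4=-10, -6+1=-5, -6+3=-3, -6+5=-1
a = -5: -5+-4=-9, -5+1=-4, -5+3=-2, -5+5=0
a = 0: 0+-4=-4, 0+1=1, 0+3=3, 0+5=5
a = 6: 6+-4=2, 6+1=7, 6+3=9, 6+5=11
a = 8: 8+-4=4, 8+1=9, 8+3=11, 8+5=13
Collecting distinct sums: A + B = {-10, -9, -5, -4, -3, -2, -1, 0, 1, 2, 3, 4, 5, 7, 9, 11, 13}
|A + B| = 17

A + B = {-10, -9, -5, -4, -3, -2, -1, 0, 1, 2, 3, 4, 5, 7, 9, 11, 13}


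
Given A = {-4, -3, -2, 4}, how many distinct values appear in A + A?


A + A = {a + a' : a, a' ∈ A}; |A| = 4.
General bounds: 2|A| - 1 ≤ |A + A| ≤ |A|(|A|+1)/2, i.e. 7 ≤ |A + A| ≤ 10.
Lower bound 2|A|-1 is attained iff A is an arithmetic progression.
Enumerate sums a + a' for a ≤ a' (symmetric, so this suffices):
a = -4: -4+-4=-8, -4+-3=-7, -4+-2=-6, -4+4=0
a = -3: -3+-3=-6, -3+-2=-5, -3+4=1
a = -2: -2+-2=-4, -2+4=2
a = 4: 4+4=8
Distinct sums: {-8, -7, -6, -5, -4, 0, 1, 2, 8}
|A + A| = 9

|A + A| = 9


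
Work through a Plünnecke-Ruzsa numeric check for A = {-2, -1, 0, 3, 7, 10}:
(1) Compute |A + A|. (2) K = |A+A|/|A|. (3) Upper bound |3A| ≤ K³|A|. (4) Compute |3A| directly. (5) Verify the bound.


|A| = 6.
Step 1: Compute A + A by enumerating all 36 pairs.
A + A = {-4, -3, -2, -1, 0, 1, 2, 3, 5, 6, 7, 8, 9, 10, 13, 14, 17, 20}, so |A + A| = 18.
Step 2: Doubling constant K = |A + A|/|A| = 18/6 = 18/6 ≈ 3.0000.
Step 3: Plünnecke-Ruzsa gives |3A| ≤ K³·|A| = (3.0000)³ · 6 ≈ 162.0000.
Step 4: Compute 3A = A + A + A directly by enumerating all triples (a,b,c) ∈ A³; |3A| = 32.
Step 5: Check 32 ≤ 162.0000? Yes ✓.

K = 18/6, Plünnecke-Ruzsa bound K³|A| ≈ 162.0000, |3A| = 32, inequality holds.


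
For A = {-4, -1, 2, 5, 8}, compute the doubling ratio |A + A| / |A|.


|A| = 5.
Compute A + A by enumerating all 25 pairs.
A + A = {-8, -5, -2, 1, 4, 7, 10, 13, 16}, so |A + A| = 9.
K = |A + A| / |A| = 9/5 (already in lowest terms) ≈ 1.8000.
Reference: AP of size 5 gives K = 9/5 ≈ 1.8000; a fully generic set of size 5 gives K ≈ 3.0000.

|A| = 5, |A + A| = 9, K = 9/5.


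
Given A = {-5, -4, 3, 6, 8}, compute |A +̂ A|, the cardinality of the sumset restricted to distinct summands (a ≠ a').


Restricted sumset: A +̂ A = {a + a' : a ∈ A, a' ∈ A, a ≠ a'}.
Equivalently, take A + A and drop any sum 2a that is achievable ONLY as a + a for a ∈ A (i.e. sums representable only with equal summands).
Enumerate pairs (a, a') with a < a' (symmetric, so each unordered pair gives one sum; this covers all a ≠ a'):
  -5 + -4 = -9
  -5 + 3 = -2
  -5 + 6 = 1
  -5 + 8 = 3
  -4 + 3 = -1
  -4 + 6 = 2
  -4 + 8 = 4
  3 + 6 = 9
  3 + 8 = 11
  6 + 8 = 14
Collected distinct sums: {-9, -2, -1, 1, 2, 3, 4, 9, 11, 14}
|A +̂ A| = 10
(Reference bound: |A +̂ A| ≥ 2|A| - 3 for |A| ≥ 2, with |A| = 5 giving ≥ 7.)

|A +̂ A| = 10


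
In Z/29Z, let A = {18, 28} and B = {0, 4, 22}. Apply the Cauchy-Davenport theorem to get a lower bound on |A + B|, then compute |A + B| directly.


Cauchy-Davenport: |A + B| ≥ min(p, |A| + |B| - 1) for A, B nonempty in Z/pZ.
|A| = 2, |B| = 3, p = 29.
CD lower bound = min(29, 2 + 3 - 1) = min(29, 4) = 4.
Compute A + B mod 29 directly:
a = 18: 18+0=18, 18+4=22, 18+22=11
a = 28: 28+0=28, 28+4=3, 28+22=21
A + B = {3, 11, 18, 21, 22, 28}, so |A + B| = 6.
Verify: 6 ≥ 4? Yes ✓.

CD lower bound = 4, actual |A + B| = 6.


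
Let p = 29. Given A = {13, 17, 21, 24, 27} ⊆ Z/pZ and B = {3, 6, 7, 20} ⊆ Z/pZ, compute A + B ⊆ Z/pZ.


Work in Z/29Z: reduce every sum a + b modulo 29.
Enumerate all 20 pairs:
a = 13: 13+3=16, 13+6=19, 13+7=20, 13+20=4
a = 17: 17+3=20, 17+6=23, 17+7=24, 17+20=8
a = 21: 21+3=24, 21+6=27, 21+7=28, 21+20=12
a = 24: 24+3=27, 24+6=1, 24+7=2, 24+20=15
a = 27: 27+3=1, 27+6=4, 27+7=5, 27+20=18
Distinct residues collected: {1, 2, 4, 5, 8, 12, 15, 16, 18, 19, 20, 23, 24, 27, 28}
|A + B| = 15 (out of 29 total residues).

A + B = {1, 2, 4, 5, 8, 12, 15, 16, 18, 19, 20, 23, 24, 27, 28}


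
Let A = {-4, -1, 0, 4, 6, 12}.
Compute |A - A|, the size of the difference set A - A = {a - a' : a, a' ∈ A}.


A - A = {a - a' : a, a' ∈ A}; |A| = 6.
Bounds: 2|A|-1 ≤ |A - A| ≤ |A|² - |A| + 1, i.e. 11 ≤ |A - A| ≤ 31.
Note: 0 ∈ A - A always (from a - a). The set is symmetric: if d ∈ A - A then -d ∈ A - A.
Enumerate nonzero differences d = a - a' with a > a' (then include -d):
Positive differences: {1, 2, 3, 4, 5, 6, 7, 8, 10, 12, 13, 16}
Full difference set: {0} ∪ (positive diffs) ∪ (negative diffs).
|A - A| = 1 + 2·12 = 25 (matches direct enumeration: 25).

|A - A| = 25


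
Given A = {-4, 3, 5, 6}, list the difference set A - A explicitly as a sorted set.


A - A = {a - a' : a, a' ∈ A}.
Compute a - a' for each ordered pair (a, a'):
a = -4: -4--4=0, -4-3=-7, -4-5=-9, -4-6=-10
a = 3: 3--4=7, 3-3=0, 3-5=-2, 3-6=-3
a = 5: 5--4=9, 5-3=2, 5-5=0, 5-6=-1
a = 6: 6--4=10, 6-3=3, 6-5=1, 6-6=0
Collecting distinct values (and noting 0 appears from a-a):
A - A = {-10, -9, -7, -3, -2, -1, 0, 1, 2, 3, 7, 9, 10}
|A - A| = 13

A - A = {-10, -9, -7, -3, -2, -1, 0, 1, 2, 3, 7, 9, 10}


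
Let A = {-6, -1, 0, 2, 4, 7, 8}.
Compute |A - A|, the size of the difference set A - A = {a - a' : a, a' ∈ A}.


A - A = {a - a' : a, a' ∈ A}; |A| = 7.
Bounds: 2|A|-1 ≤ |A - A| ≤ |A|² - |A| + 1, i.e. 13 ≤ |A - A| ≤ 43.
Note: 0 ∈ A - A always (from a - a). The set is symmetric: if d ∈ A - A then -d ∈ A - A.
Enumerate nonzero differences d = a - a' with a > a' (then include -d):
Positive differences: {1, 2, 3, 4, 5, 6, 7, 8, 9, 10, 13, 14}
Full difference set: {0} ∪ (positive diffs) ∪ (negative diffs).
|A - A| = 1 + 2·12 = 25 (matches direct enumeration: 25).

|A - A| = 25


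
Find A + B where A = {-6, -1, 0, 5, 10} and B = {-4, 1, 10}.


A + B = {a + b : a ∈ A, b ∈ B}.
Enumerate all |A|·|B| = 5·3 = 15 pairs (a, b) and collect distinct sums.
a = -6: -6+-4=-10, -6+1=-5, -6+10=4
a = -1: -1+-4=-5, -1+1=0, -1+10=9
a = 0: 0+-4=-4, 0+1=1, 0+10=10
a = 5: 5+-4=1, 5+1=6, 5+10=15
a = 10: 10+-4=6, 10+1=11, 10+10=20
Collecting distinct sums: A + B = {-10, -5, -4, 0, 1, 4, 6, 9, 10, 11, 15, 20}
|A + B| = 12

A + B = {-10, -5, -4, 0, 1, 4, 6, 9, 10, 11, 15, 20}


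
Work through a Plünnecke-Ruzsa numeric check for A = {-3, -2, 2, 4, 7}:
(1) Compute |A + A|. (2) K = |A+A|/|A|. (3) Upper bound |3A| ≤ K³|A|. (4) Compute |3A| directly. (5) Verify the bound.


|A| = 5.
Step 1: Compute A + A by enumerating all 25 pairs.
A + A = {-6, -5, -4, -1, 0, 1, 2, 4, 5, 6, 8, 9, 11, 14}, so |A + A| = 14.
Step 2: Doubling constant K = |A + A|/|A| = 14/5 = 14/5 ≈ 2.8000.
Step 3: Plünnecke-Ruzsa gives |3A| ≤ K³·|A| = (2.8000)³ · 5 ≈ 109.7600.
Step 4: Compute 3A = A + A + A directly by enumerating all triples (a,b,c) ∈ A³; |3A| = 26.
Step 5: Check 26 ≤ 109.7600? Yes ✓.

K = 14/5, Plünnecke-Ruzsa bound K³|A| ≈ 109.7600, |3A| = 26, inequality holds.
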